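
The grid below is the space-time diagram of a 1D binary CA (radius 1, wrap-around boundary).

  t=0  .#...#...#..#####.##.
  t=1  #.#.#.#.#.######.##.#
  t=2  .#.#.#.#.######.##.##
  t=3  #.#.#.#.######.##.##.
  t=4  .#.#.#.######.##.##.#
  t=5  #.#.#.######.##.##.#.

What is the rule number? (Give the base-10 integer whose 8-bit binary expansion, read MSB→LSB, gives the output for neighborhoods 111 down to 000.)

  [7] ### => #  t=0,i=13
  [6] ##. => .  t=0,i=16
  [5] #.# => #  t=0,i=17
  [4] #.. => #  t=0,i=2
  [3] .## => #  t=0,i=12
  [2] .#. => .  t=0,i=1
  [1] ..# => #  t=0,i=0
  [0] ... => .  t=0,i=3
  bits 10111010 = 186

186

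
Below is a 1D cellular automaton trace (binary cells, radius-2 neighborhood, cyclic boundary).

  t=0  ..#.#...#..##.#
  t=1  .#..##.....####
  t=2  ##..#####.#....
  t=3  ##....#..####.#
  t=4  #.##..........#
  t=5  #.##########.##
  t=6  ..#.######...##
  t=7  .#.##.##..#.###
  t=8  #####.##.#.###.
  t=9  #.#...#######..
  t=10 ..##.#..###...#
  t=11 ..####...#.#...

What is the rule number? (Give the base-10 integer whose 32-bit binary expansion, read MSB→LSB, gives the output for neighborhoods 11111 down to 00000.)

2247457097

  #####|#  b31=1 t=2,i=6
  ####.|.  b30=0 t=1,i=13
  ###.#|.  b29=0 t=1,i=14
  ###..|.  b28=0 t=3,i=1
  ##.##|.  b27=0 t=3,i=13
  ##.#.|#  b26=1 t=0,i=13
  ##..#|.  b25=0 t=2,i=2
  ##...|#  b24=1 t=1,i=6
  #.###|#  b23=1 t=3,i=14
  #.##.|#  b22=1 t=4,i=2
  #.#.#|#  b21=1 t=7,i=1
  #.#..|#  b20=1 t=0,i=4
  #..##|.  b19=0 t=0,i=10
  #..#.|#  b18=1 t=0,i=1
  #...#|.  b17=0 t=0,i=6
  #....|#  b16=1 t=1,i=7
  .####|.  b15=0 t=1,i=12
  .###.|#  b14=1 t=3,i=0
  .##.#|#  b13=1 t=0,i=12
  .##..|#  b12=1 t=1,i=5
  .#.##|#  b11=1 t=6,i=3
  .#.#.|.  b10=0 t=0,i=3
  .#..#|.  b9=0 t=0,i=0
  .#...|#  b8=1 t=0,i=5
  ..###|.  b7=0 t=1,i=11
  ..##.|#  b6=1 t=0,i=11
  ..#.#|.  b5=0 t=0,i=2
  ..#..|.  b4=0 t=0,i=8
  ...##|#  b3=1 t=1,i=10
  ...#.|.  b2=0 t=0,i=7
  ....#|.  b1=0 t=1,i=9
  .....|#  b0=1 t=1,i=8
  bits 10000101111101010111100101001001 = 2247457097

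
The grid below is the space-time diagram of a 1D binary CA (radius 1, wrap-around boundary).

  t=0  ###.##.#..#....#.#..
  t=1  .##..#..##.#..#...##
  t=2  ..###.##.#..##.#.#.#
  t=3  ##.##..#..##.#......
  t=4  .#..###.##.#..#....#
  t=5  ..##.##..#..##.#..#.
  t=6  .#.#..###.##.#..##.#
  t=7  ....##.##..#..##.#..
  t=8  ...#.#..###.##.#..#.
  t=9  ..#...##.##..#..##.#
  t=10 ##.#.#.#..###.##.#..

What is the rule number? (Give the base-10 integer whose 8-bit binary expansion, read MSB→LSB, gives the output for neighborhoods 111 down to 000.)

  [7] ### => #  t=0,i=1
  [6] ##. => #  t=0,i=2
  [5] #.# => .  t=0,i=3
  [4] #.. => #  t=0,i=8
  [3] .## => .  t=0,i=0
  [2] .#. => .  t=0,i=7
  [1] ..# => #  t=0,i=9
  [0] ... => .  t=0,i=12
  bits 11010010 = 210

210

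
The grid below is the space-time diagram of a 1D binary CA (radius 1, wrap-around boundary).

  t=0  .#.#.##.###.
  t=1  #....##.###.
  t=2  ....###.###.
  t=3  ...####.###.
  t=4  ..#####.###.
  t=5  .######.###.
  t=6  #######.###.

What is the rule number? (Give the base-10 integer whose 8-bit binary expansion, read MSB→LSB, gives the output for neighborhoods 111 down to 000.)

202

  [7] ### => #  t=0,i=9
  [6] ##. => #  t=0,i=6
  [5] #.# => .  t=0,i=2
  [4] #.. => .  t=0,i=11
  [3] .## => #  t=0,i=5
  [2] .#. => .  t=0,i=1
  [1] ..# => #  t=0,i=0
  [0] ... => .  t=1,i=2
  bits 11001010 = 202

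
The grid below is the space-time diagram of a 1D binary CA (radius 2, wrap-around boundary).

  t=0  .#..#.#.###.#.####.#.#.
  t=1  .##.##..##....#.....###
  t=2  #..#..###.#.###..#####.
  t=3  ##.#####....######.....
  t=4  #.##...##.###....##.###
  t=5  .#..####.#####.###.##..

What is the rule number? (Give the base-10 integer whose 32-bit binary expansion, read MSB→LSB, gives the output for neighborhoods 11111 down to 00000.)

  #####|.  b31=0 t=2,i=19
  ####.|.  b30=0 t=0,i=16
  ###.#|.  b29=0 t=0,i=10
  ###..|#  b28=1 t=2,i=14
  ##.##|#  b27=1 t=1,i=0
  ##.#.|.  b26=0 t=0,i=11
  ##..#|#  b25=1 t=1,i=6
  ##...|#  b24=1 t=1,i=10
  #.###|#  b23=1 t=0,i=8
  #.##.|.  b22=0 t=1,i=1
  #.#.#|.  b21=0 t=0,i=6
  #.#..|#  b20=1 t=0,i=21
  #..##|#  b19=1 t=1,i=7
  #..#.|.  b18=0 t=0,i=0
  #...#|#  b17=1 t=4,i=5
  #....|.  b16=0 t=1,i=11
  .####|.  b15=0 t=0,i=15
  .###.|#  b14=1 t=0,i=9
  .##.#|.  b13=0 t=1,i=2
  .##..|.  b12=0 t=1,i=5
  .#.##|.  b11=0 t=0,i=7
  .#.#.|#  b10=1 t=0,i=5
  .#..#|#  b9=1 t=0,i=2
  .#...|.  b8=0 t=1,i=15
  ..###|#  b7=1 t=1,i=20
  ..##.|#  b6=1 t=1,i=8
  ..#.#|#  b5=1 t=0,i=4
  ..#..|#  b4=1 t=0,i=1
  ...##|#  b3=1 t=1,i=19
  ...#.|#  b2=1 t=1,i=13
  ....#|#  b1=1 t=1,i=12
  .....|#  b0=1 t=1,i=17
  bits 00011011100110100100011011111111 = 463095551

463095551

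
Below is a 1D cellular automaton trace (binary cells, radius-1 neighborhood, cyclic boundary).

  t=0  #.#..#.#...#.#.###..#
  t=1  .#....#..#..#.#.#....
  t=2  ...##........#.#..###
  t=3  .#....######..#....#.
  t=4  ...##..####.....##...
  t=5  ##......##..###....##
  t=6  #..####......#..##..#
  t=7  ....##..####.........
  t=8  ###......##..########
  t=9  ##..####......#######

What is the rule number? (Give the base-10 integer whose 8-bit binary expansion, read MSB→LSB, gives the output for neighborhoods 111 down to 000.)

161

  [7] ### => #  t=0,i=16
  [6] ##. => .  t=0,i=0
  [5] #.# => #  t=0,i=1
  [4] #.. => .  t=0,i=3
  [3] .## => .  t=0,i=15
  [2] .#. => .  t=0,i=2
  [1] ..# => .  t=0,i=4
  [0] ... => #  t=0,i=9
  bits 10100001 = 161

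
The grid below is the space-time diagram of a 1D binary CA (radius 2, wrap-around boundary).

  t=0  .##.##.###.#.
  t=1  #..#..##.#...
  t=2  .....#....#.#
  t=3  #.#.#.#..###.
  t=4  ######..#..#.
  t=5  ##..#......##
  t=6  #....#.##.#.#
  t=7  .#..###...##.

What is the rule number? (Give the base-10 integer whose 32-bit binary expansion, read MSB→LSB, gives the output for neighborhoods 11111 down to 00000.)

  [31] ##### => .  t=4,i=2
  [30] ####. => #  t=4,i=4
  [29] ###.# => #  t=0,i=9
  [28] ###.. => .  t=4,i=5
  [27] ##.## => #  t=0,i=3
  [26] ##.#. => .  t=0,i=10
  [25] ##..# => .  t=4,i=6
  [24] ##... => #  t=6,i=1
  [23] #.### => #  t=0,i=7
  [22] #.##. => .  t=0,i=4
  [21] #.#.# => #  t=3,i=0
  [20] #.#.. => .  t=0,i=11
  [19] #..## => #  t=0,i=0
  [18] #..#. => .  t=1,i=2
  [17] #...# => .  t=1,i=11
  [16] #.... => .  t=2,i=1
  [15] .#### => #  t=4,i=1
  [14] .###. => .  t=0,i=8
  [13] .##.# => .  t=0,i=2
  [12] .##.. => .  t=6,i=0
  [11] .#.## => #  t=4,i=12
  [10] .#.#. => #  t=2,i=11
  [9] .#..# => .  t=0,i=12
  [8] .#... => #  t=1,i=10
  [7] ..### => .  t=3,i=9
  [6] ..##. => .  t=0,i=1
  [5] ..#.# => #  t=2,i=10
  [4] ..#.. => .  t=1,i=0
  [3] ...## => #  t=5,i=10
  [2] ...#. => #  t=1,i=12
  [1] ....# => .  t=2,i=3
  [0] ..... => #  t=2,i=2
  bits 01101001101010001000110100101101 = 1772653869

1772653869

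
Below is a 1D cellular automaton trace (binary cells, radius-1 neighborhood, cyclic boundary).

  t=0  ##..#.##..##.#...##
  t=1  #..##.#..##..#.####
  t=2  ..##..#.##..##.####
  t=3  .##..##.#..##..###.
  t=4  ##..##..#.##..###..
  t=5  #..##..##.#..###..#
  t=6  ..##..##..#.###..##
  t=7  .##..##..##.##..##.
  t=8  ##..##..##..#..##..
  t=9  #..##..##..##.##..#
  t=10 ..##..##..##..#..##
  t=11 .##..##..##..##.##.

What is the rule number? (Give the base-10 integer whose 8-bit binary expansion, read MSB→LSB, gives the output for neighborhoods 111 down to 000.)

  [7] ### => #  t=0,i=0
  [6] ##. => .  t=0,i=1
  [5] #.# => .  t=0,i=5
  [4] #.. => .  t=0,i=2
  [3] .## => #  t=0,i=6
  [2] .#. => #  t=0,i=4
  [1] ..# => #  t=0,i=3
  [0] ... => #  t=0,i=15
  bits 10001111 = 143

143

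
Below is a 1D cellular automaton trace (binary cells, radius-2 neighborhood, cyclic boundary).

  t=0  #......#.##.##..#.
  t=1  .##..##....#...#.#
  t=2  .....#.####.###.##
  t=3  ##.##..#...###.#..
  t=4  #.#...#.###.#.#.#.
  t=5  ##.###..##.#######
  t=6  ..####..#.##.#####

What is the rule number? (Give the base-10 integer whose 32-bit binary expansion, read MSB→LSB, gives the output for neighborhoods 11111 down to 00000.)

2644985678

  ##### -> #   bit 31 = 1  t=5,i=13
  ####. -> .   bit 30 = 0  t=2,i=9
  ###.# -> .   bit 29 = 0  t=2,i=10
  ###.. -> #   bit 28 = 1  t=5,i=5
  ##.## -> #   bit 27 = 1  t=0,i=11
  ##.#. -> #   bit 26 = 1  t=3,i=14
  ##..# -> .   bit 25 = 0  t=0,i=14
  ##... -> #   bit 24 = 1  t=1,i=7
  #.### -> #   bit 23 = 1  t=2,i=7
  #.##. -> .   bit 22 = 0  t=0,i=9
  #.#.# -> #   bit 21 = 1  t=1,i=17
  #.#.. -> .   bit 20 = 0  t=0,i=0
  #..## -> .   bit 19 = 0  t=1,i=4
  #..#. -> #   bit 18 = 1  t=0,i=15
  #...# -> #   bit 17 = 1  t=1,i=13
  #.... -> #   bit 16 = 1  t=0,i=2
  .#### -> .   bit 15 = 0  t=2,i=8
  .###. -> #   bit 14 = 1  t=2,i=13
  .##.# -> .   bit 13 = 0  t=0,i=10
  .##.. -> .   bit 12 = 0  t=0,i=13
  .#.## -> .   bit 11 = 0  t=0,i=8
  .#.#. -> #   bit 10 = 1  t=0,i=17
  .#..# -> #   bit 9 = 1  t=3,i=16
  .#... -> #   bit 8 = 1  t=0,i=1
  ..### -> .   bit 7 = 0  t=3,i=11
  ..##. -> #   bit 6 = 1  t=1,i=5
  ..#.# -> .   bit 5 = 0  t=0,i=7
  ..#.. -> .   bit 4 = 0  t=1,i=11
  ...## -> #   bit 3 = 1  t=3,i=10
  ...#. -> #   bit 2 = 1  t=0,i=6
  ....# -> #   bit 1 = 1  t=0,i=5
  ..... -> .   bit 0 = 0  t=0,i=3
  bits 10011101101001110100011101001110 = 2644985678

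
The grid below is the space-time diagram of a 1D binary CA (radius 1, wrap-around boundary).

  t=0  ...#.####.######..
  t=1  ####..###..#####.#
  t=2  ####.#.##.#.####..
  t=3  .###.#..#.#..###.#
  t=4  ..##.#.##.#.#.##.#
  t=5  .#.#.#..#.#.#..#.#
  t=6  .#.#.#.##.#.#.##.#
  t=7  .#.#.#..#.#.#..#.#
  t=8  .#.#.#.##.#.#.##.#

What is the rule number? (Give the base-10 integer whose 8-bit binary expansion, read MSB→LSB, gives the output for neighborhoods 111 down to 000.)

199

  [7] ### => #  t=0,i=6
  [6] ##. => #  t=0,i=8
  [5] #.# => .  t=0,i=4
  [4] #.. => .  t=0,i=16
  [3] .## => .  t=0,i=5
  [2] .#. => #  t=0,i=3
  [1] ..# => #  t=0,i=2
  [0] ... => #  t=0,i=0
  bits 11000111 = 199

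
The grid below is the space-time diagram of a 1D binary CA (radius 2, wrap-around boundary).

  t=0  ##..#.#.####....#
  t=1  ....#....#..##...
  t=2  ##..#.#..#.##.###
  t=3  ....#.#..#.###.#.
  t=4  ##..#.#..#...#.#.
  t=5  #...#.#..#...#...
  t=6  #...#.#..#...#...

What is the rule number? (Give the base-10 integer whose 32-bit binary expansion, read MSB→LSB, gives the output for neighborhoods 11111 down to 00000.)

693739633

  #####|.  b31=0 t=2,i=16
  ####.|.  b30=0 t=0,i=10
  ###.#|#  b29=1 t=3,i=13
  ###..|.  b28=0 t=0,i=1
  ##.##|#  b27=1 t=2,i=13
  ##.#.|.  b26=0 t=3,i=14
  ##..#|.  b25=0 t=0,i=2
  ##...|#  b24=1 t=0,i=12
  #.###|.  b23=0 t=0,i=8
  #.##.|#  b22=1 t=2,i=11
  #.#.#|.  b21=0 t=0,i=6
  #.#..|#  b20=1 t=2,i=6
  #..##|#  b19=1 t=1,i=11
  #..#.|.  b18=0 t=0,i=3
  #...#|.  b17=0 t=4,i=11
  #....|#  b16=1 t=0,i=13
  .####|#  b15=1 t=0,i=9
  .###.|.  b14=0 t=0,i=0
  .##.#|#  b13=1 t=2,i=12
  .##..|.  b12=0 t=1,i=13
  .#.##|.  b11=0 t=0,i=7
  .#.#.|.  b10=0 t=0,i=5
  .#..#|.  b9=0 t=1,i=10
  .#...|.  b8=0 t=1,i=5
  ..###|.  b7=0 t=0,i=16
  ..##.|#  b6=1 t=1,i=12
  ..#.#|#  b5=1 t=0,i=4
  ..#..|#  b4=1 t=1,i=4
  ...##|.  b3=0 t=0,i=15
  ...#.|.  b2=0 t=1,i=3
  ....#|.  b1=0 t=0,i=14
  .....|#  b0=1 t=1,i=0
  bits 00101001010110011010000001110001 = 693739633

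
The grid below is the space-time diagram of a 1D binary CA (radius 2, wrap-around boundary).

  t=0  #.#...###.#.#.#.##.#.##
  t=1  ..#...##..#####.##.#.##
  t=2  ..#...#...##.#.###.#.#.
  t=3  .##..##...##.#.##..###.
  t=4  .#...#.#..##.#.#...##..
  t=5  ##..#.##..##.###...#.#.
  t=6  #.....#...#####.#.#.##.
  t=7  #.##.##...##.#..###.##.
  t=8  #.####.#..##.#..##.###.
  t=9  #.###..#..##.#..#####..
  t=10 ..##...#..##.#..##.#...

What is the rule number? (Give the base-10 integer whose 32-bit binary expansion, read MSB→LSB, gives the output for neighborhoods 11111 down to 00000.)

1240589525

  #####|.  b31=0 t=1,i=12
  ####.|#  b30=1 t=1,i=13
  ###.#|.  b29=0 t=0,i=0
  ###..|.  b28=0 t=3,i=21
  ##.##|#  b27=1 t=1,i=15
  ##.#.|.  b26=0 t=0,i=1
  ##..#|.  b25=0 t=1,i=0
  ##...|#  b24=1 t=3,i=7
  #.###|#  b23=1 t=0,i=21
  #.##.|#  b22=1 t=0,i=16
  #.#.#|#  b21=1 t=0,i=10
  #.#..|#  b20=1 t=0,i=2
  #..##|.  b19=0 t=1,i=9
  #..#.|.  b18=0 t=1,i=1
  #...#|.  b17=0 t=0,i=4
  #....|#  b16=1 t=6,i=2
  .####|#  b15=1 t=1,i=11
  .###.|#  b14=1 t=0,i=7
  .##.#|#  b13=1 t=0,i=17
  .##..|.  b12=0 t=1,i=7
  .#.##|.  b11=0 t=0,i=15
  .#.#.|#  b10=1 t=0,i=11
  .#..#|.  b9=0 t=4,i=8
  .#...|.  b8=0 t=0,i=3
  ..###|#  b7=1 t=0,i=6
  ..##.|#  b6=1 t=1,i=6
  ..#.#|.  b5=0 t=4,i=5
  ..#..|#  b4=1 t=1,i=2
  ...##|.  b3=0 t=0,i=5
  ...#.|#  b2=1 t=2,i=1
  ....#|.  b1=0 t=6,i=4
  .....|#  b0=1 t=6,i=3
  bits 01001001111100011110010011010101 = 1240589525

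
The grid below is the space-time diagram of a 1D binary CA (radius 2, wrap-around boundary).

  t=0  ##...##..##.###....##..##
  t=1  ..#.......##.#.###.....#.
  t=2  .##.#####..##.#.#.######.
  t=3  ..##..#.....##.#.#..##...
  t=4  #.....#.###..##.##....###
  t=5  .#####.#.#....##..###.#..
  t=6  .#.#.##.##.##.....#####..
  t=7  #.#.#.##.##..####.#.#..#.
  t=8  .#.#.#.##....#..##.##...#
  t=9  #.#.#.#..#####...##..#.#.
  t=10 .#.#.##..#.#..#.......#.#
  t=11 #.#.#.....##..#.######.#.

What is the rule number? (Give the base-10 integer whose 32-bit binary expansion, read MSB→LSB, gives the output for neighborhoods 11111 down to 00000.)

2903600279

  [31] ##### => #  t=2,i=6
  [30] ####. => .  t=0,i=0
  [29] ###.# => #  t=5,i=5
  [28] ###.. => .  t=0,i=1
  [27] ##.## => #  t=0,i=11
  [26] ##.#. => #  t=1,i=12
  [25] ##..# => .  t=0,i=7
  [24] ##... => #  t=0,i=2
  [23] #.### => .  t=0,i=12
  [22] #.##. => .  t=4,i=16
  [21] #.#.# => .  t=1,i=13
  [20] #.#.. => #  t=3,i=17
  [19] #..## => .  t=0,i=8
  [18] #..#. => .  t=3,i=5
  [17] #...# => .  t=0,i=3
  [16] #.... => #  t=0,i=16
  [15] .#### => .  t=0,i=24
  [14] .###. => #  t=0,i=13
  [13] .##.# => #  t=0,i=10
  [12] .##.. => .  t=0,i=6
  [11] .#.## => #  t=1,i=14
  [10] .#.#. => #  t=2,i=15
  [9] .#..# => .  t=3,i=18
  [8] .#... => .  t=1,i=3
  [7] ..### => #  t=0,i=23
  [6] ..##. => .  t=0,i=5
  [5] ..#.# => .  t=4,i=6
  [4] ..#.. => #  t=1,i=2
  [3] ...## => .  t=0,i=4
  [2] ...#. => #  t=1,i=1
  [1] ....# => #  t=0,i=17
  [0] ..... => #  t=1,i=5
  bits 10101101000100010110110010010111 = 2903600279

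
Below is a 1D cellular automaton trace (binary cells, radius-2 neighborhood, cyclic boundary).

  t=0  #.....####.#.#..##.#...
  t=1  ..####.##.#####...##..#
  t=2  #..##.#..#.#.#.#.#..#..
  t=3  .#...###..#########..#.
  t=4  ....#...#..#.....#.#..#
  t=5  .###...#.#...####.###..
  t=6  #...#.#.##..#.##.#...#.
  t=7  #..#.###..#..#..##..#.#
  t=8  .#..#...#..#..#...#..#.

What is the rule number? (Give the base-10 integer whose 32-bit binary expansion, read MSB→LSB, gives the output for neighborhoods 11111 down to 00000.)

1328647695

  [31] ##### => .  t=1,i=12
  [30] ####. => #  t=0,i=8
  [29] ###.# => .  t=0,i=9
  [28] ###.. => .  t=1,i=14
  [27] ##.## => #  t=1,i=6
  [26] ##.#. => #  t=0,i=10
  [25] ##..# => #  t=1,i=20
  [24] ##... => #  t=1,i=15
  [23] #.### => .  t=1,i=10
  [22] #.##. => .  t=1,i=7
  [21] #.#.# => #  t=0,i=11
  [20] #.#.. => #  t=0,i=13
  [19] #..## => .  t=0,i=15
  [18] #..#. => .  t=1,i=21
  [17] #...# => .  t=0,i=21
  [16] #.... => #  t=0,i=2
  [15] .#### => #  t=0,i=7
  [14] .###. => .  t=3,i=6
  [13] .##.# => .  t=0,i=17
  [12] .##.. => .  t=1,i=19
  [11] .#.## => #  t=6,i=7
  [10] .#.#. => #  t=0,i=12
  [9] .#..# => #  t=0,i=14
  [8] .#... => .  t=0,i=1
  [7] ..### => .  t=0,i=6
  [6] ..##. => .  t=0,i=16
  [5] ..#.# => .  t=2,i=9
  [4] ..#.. => .  t=0,i=0
  [3] ...## => #  t=0,i=5
  [2] ...#. => #  t=0,i=22
  [1] ....# => #  t=0,i=4
  [0] ..... => #  t=0,i=3
  bits 01001111001100011000111000001111 = 1328647695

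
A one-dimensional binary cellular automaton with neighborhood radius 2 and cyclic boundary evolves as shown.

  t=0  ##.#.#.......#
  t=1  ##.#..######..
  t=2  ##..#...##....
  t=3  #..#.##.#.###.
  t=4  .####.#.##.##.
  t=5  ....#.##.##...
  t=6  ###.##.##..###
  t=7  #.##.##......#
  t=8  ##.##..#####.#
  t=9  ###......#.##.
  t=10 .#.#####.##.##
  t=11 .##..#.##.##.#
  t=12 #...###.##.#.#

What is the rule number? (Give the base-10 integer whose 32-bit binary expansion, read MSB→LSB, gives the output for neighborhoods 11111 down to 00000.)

2837932899

  nb #####: next=#  (t=1,i=8, bit31=1)
  nb ####.: next=.  (t=1,i=10, bit30=0)
  nb ###.#: next=#  (t=0,i=1, bit29=1)
  nb ###..: next=.  (t=1,i=11, bit28=0)
  nb ##.##: next=#  (t=4,i=10, bit27=1)
  nb ##.#.: next=.  (t=0,i=2, bit26=0)
  nb ##..#: next=.  (t=1,i=12, bit25=0)
  nb ##...: next=#  (t=2,i=10, bit24=1)
  nb #.###: next=.  (t=3,i=10, bit23=0)
  nb #.##.: next=.  (t=3,i=5, bit22=0)
  nb #.#.#: next=#  (t=0,i=3, bit21=1)
  nb #.#..: next=.  (t=0,i=5, bit20=0)
  nb #..##: next=.  (t=1,i=5, bit19=0)
  nb #..#.: next=#  (t=2,i=3, bit18=1)
  nb #...#: next=#  (t=2,i=6, bit17=1)
  nb #....: next=#  (t=0,i=7, bit16=1)
  nb .####: next=.  (t=1,i=7, bit15=0)
  nb .###.: next=#  (t=0,i=0, bit14=1)
  nb .##.#: next=#  (t=1,i=1, bit13=1)
  nb .##..: next=.  (t=2,i=1, bit12=0)
  nb .#.##: next=#  (t=3,i=4, bit11=1)
  nb .#.#.: next=.  (t=0,i=4, bit10=0)
  nb .#..#: next=#  (t=1,i=4, bit9=1)
  nb .#...: next=#  (t=0,i=6, bit8=1)
  nb ..###: next=.  (t=0,i=13, bit7=0)
  nb ..##.: next=#  (t=1,i=0, bit6=1)
  nb ..#.#: next=#  (t=3,i=3, bit5=1)
  nb ..#..: next=.  (t=2,i=4, bit4=0)
  nb ...##: next=.  (t=0,i=12, bit3=0)
  nb ...#.: next=.  (t=5,i=3, bit2=0)
  nb ....#: next=#  (t=0,i=11, bit1=1)
  nb .....: next=#  (t=0,i=8, bit0=1)
  bits 10101001001001110110101101100011 = 2837932899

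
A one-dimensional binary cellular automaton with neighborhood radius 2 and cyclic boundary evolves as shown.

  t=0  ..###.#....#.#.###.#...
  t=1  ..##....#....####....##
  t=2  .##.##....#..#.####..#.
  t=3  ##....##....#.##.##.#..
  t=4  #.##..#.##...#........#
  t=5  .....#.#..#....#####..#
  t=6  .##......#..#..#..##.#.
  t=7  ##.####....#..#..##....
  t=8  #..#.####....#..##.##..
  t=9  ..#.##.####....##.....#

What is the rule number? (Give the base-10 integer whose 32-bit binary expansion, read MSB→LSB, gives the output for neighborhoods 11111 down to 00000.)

1370310849

  nb #####: next=.  (t=5,i=17, bit31=0)
  nb ####.: next=#  (t=1,i=15, bit30=1)
  nb ###.#: next=.  (t=0,i=4, bit29=0)
  nb ###..: next=#  (t=1,i=16, bit28=1)
  nb ##.##: next=.  (t=2,i=3, bit27=0)
  nb ##.#.: next=.  (t=0,i=5, bit26=0)
  nb ##..#: next=.  (t=1,i=0, bit25=0)
  nb ##...: next=#  (t=1,i=4, bit24=1)
  nb #.###: next=#  (t=0,i=15, bit23=1)
  nb #.##.: next=.  (t=2,i=4, bit22=0)
  nb #.#.#: next=#  (t=0,i=13, bit21=1)
  nb #.#..: next=.  (t=0,i=6, bit20=0)
  nb #..##: next=#  (t=1,i=1, bit19=1)
  nb #..#.: next=#  (t=2,i=12, bit18=1)
  nb #...#: next=.  (t=4,i=11, bit17=0)
  nb #....: next=#  (t=0,i=8, bit16=1)
  nb .####: next=.  (t=1,i=14, bit15=0)
  nb .###.: next=#  (t=0,i=3, bit14=1)
  nb .##.#: next=.  (t=2,i=2, bit13=0)
  nb .##..: next=.  (t=1,i=3, bit12=0)
  nb .#.##: next=#  (t=0,i=14, bit11=1)
  nb .#.#.: next=.  (t=0,i=12, bit10=0)
  nb .#..#: next=.  (t=2,i=11, bit9=0)
  nb .#...: next=.  (t=0,i=7, bit8=0)
  nb ..###: next=#  (t=0,i=2, bit7=1)
  nb ..##.: next=#  (t=1,i=2, bit6=1)
  nb ..#.#: next=.  (t=0,i=11, bit5=0)
  nb ..#..: next=.  (t=1,i=8, bit4=0)
  nb ...##: next=.  (t=0,i=1, bit3=0)
  nb ...#.: next=.  (t=0,i=10, bit2=0)
  nb ....#: next=.  (t=0,i=0, bit1=0)
  nb .....: next=#  (t=0,i=22, bit0=1)
  bits 01010001101011010100100011000001 = 1370310849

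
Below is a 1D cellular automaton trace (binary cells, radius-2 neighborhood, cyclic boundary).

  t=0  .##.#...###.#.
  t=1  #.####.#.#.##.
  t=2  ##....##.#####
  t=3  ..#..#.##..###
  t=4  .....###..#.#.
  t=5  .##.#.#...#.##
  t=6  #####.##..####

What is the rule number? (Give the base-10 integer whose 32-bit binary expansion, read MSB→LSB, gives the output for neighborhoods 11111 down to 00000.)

  nb #####: next=#  (t=2,i=11, bit31=1)
  nb ####.: next=.  (t=1,i=4, bit30=0)
  nb ###.#: next=.  (t=0,i=10, bit29=0)
  nb ###..: next=.  (t=2,i=1, bit28=0)
  nb ##.##: next=#  (t=2,i=8, bit27=1)
  nb ##.#.: next=#  (t=0,i=3, bit26=1)
  nb ##..#: next=.  (t=3,i=0, bit25=0)
  nb ##...: next=#  (t=2,i=2, bit24=1)
  nb #.###: next=.  (t=1,i=2, bit23=0)
  nb #.##.: next=#  (t=1,i=11, bit22=1)
  nb #.#.#: next=#  (t=1,i=0, bit21=1)
  nb #.#..: next=#  (t=0,i=4, bit20=1)
  nb #..##: next=#  (t=0,i=0, bit19=1)
  nb #..#.: next=.  (t=3,i=1, bit18=0)
  nb #...#: next=.  (t=0,i=6, bit17=0)
  nb #....: next=.  (t=2,i=3, bit16=0)
  nb .####: next=.  (t=1,i=3, bit15=0)
  nb .###.: next=#  (t=0,i=9, bit14=1)
  nb .##.#: next=#  (t=0,i=2, bit13=1)
  nb .##..: next=.  (t=3,i=8, bit12=0)
  nb .#.##: next=#  (t=1,i=1, bit11=1)
  nb .#.#.: next=.  (t=1,i=8, bit10=0)
  nb .#..#: next=.  (t=0,i=13, bit9=0)
  nb .#...: next=#  (t=0,i=5, bit8=1)
  nb ..###: next=.  (t=0,i=8, bit7=0)
  nb ..##.: next=.  (t=0,i=1, bit6=0)
  nb ..#.#: next=#  (t=3,i=5, bit5=1)
  nb ..#..: next=.  (t=3,i=2, bit4=0)
  nb ...##: next=#  (t=0,i=7, bit3=1)
  nb ...#.: next=.  (t=5,i=9, bit2=0)
  nb ....#: next=.  (t=2,i=4, bit1=0)
  nb .....: next=#  (t=4,i=1, bit0=1)
  bits 10001101011110000110100100101001 = 2373478697

2373478697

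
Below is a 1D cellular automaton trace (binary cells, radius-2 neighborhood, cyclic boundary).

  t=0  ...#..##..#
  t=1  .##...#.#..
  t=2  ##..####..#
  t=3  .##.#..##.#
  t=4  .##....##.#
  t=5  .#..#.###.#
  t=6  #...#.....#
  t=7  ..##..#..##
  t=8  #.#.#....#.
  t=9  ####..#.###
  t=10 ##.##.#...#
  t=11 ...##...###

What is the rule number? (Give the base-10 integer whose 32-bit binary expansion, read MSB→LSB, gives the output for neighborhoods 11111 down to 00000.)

2455971052

  nb #####: next=#  (t=9,i=0, bit31=1)
  nb ####.: next=.  (t=2,i=6, bit30=0)
  nb ###.#: next=.  (t=5,i=8, bit29=0)
  nb ###..: next=#  (t=2,i=1, bit28=1)
  nb ##.##: next=.  (t=10,i=2, bit27=0)
  nb ##.#.: next=.  (t=3,i=3, bit26=0)
  nb ##..#: next=#  (t=0,i=8, bit25=1)
  nb ##...: next=.  (t=1,i=3, bit24=0)
  nb #.###: next=.  (t=5,i=6, bit23=0)
  nb #.##.: next=#  (t=3,i=1, bit22=1)
  nb #.#.#: next=#  (t=3,i=10, bit21=1)
  nb #.#..: next=.  (t=1,i=8, bit20=0)
  nb #..##: next=.  (t=0,i=5, bit19=0)
  nb #..#.: next=.  (t=0,i=9, bit18=0)
  nb #...#: next=#  (t=0,i=1, bit17=1)
  nb #....: next=#  (t=4,i=4, bit16=1)
  nb .####: next=.  (t=2,i=5, bit15=0)
  nb .###.: next=.  (t=2,i=0, bit14=0)
  nb .##.#: next=#  (t=3,i=2, bit13=1)
  nb .##..: next=.  (t=0,i=7, bit12=0)
  nb .#.##: next=.  (t=3,i=0, bit11=0)
  nb .#.#.: next=#  (t=1,i=7, bit10=1)
  nb .#..#: next=.  (t=0,i=4, bit9=0)
  nb .#...: next=.  (t=0,i=0, bit8=0)
  nb ..###: next=#  (t=2,i=4, bit7=1)
  nb ..##.: next=#  (t=0,i=6, bit6=1)
  nb ..#.#: next=#  (t=1,i=6, bit5=1)
  nb ..#..: next=.  (t=0,i=3, bit4=0)
  nb ...##: next=#  (t=1,i=0, bit3=1)
  nb ...#.: next=#  (t=0,i=2, bit2=1)
  nb ....#: next=.  (t=4,i=5, bit1=0)
  nb .....: next=.  (t=6,i=7, bit0=0)
  bits 10010010011000110010010011101100 = 2455971052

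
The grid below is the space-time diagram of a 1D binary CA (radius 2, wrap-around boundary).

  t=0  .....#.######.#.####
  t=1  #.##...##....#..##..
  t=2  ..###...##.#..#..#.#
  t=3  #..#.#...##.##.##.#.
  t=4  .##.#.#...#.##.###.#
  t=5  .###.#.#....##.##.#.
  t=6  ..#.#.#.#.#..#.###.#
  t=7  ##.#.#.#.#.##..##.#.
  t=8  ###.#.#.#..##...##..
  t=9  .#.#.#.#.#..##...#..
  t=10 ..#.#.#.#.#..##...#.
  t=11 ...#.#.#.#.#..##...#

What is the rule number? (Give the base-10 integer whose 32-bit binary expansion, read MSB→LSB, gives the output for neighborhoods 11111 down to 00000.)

  [31] ##### => .  t=0,i=9
  [30] ####. => .  t=0,i=11
  [29] ###.# => .  t=0,i=12
  [28] ###.. => .  t=0,i=19
  [27] ##.## => .  t=3,i=11
  [26] ##.#. => #  t=0,i=13
  [25] ##..# => .  t=1,i=18
  [24] ##... => #  t=0,i=0
  [23] #.### => #  t=0,i=7
  [22] #.##. => #  t=1,i=2
  [21] #.#.# => .  t=0,i=14
  [20] #.#.. => .  t=2,i=11
  [19] #..## => .  t=1,i=15
  [18] #..#. => #  t=1,i=19
  [17] #...# => .  t=1,i=5
  [16] #.... => .  t=0,i=1
  [15] .#### => #  t=0,i=8
  [14] .###. => #  t=2,i=3
  [13] .##.# => #  t=2,i=9
  [12] .##.. => #  t=1,i=3
  [11] .#.## => .  t=0,i=6
  [10] .#.#. => #  t=2,i=18
  [9] .#..# => #  t=1,i=14
  [8] .#... => #  t=3,i=6
  [7] ..### => .  t=2,i=2
  [6] ..##. => .  t=1,i=7
  [5] ..#.# => .  t=0,i=5
  [4] ..#.. => .  t=1,i=13
  [3] ...## => .  t=1,i=6
  [2] ...#. => .  t=0,i=4
  [1] ....# => #  t=0,i=3
  [0] ..... => #  t=0,i=2
  bits 00000101110001001111011100000011 = 96794371

96794371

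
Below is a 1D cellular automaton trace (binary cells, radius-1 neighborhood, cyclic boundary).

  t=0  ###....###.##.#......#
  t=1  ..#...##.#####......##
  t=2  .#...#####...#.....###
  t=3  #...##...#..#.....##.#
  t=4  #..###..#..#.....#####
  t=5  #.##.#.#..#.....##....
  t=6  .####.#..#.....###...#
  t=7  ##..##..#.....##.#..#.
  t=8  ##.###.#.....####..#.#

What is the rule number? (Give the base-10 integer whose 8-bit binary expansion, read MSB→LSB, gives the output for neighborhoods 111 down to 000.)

106

  [7] ### => .  t=0,i=0
  [6] ##. => #  t=0,i=2
  [5] #.# => #  t=0,i=10
  [4] #.. => .  t=0,i=3
  [3] .## => #  t=0,i=7
  [2] .#. => .  t=0,i=14
  [1] ..# => #  t=0,i=6
  [0] ... => .  t=0,i=4
  bits 01101010 = 106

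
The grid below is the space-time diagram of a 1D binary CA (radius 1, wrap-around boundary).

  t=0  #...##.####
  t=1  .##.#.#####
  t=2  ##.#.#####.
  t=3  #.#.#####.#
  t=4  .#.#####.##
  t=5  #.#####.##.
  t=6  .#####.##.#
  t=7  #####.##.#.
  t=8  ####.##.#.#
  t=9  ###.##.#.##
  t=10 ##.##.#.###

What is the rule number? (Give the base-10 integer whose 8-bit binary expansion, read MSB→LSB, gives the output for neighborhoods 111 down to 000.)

185

  ### -> #   bit 7 = 1  t=0,i=8
  ##. -> .   bit 6 = 0  t=0,i=0
  #.# -> #   bit 5 = 1  t=0,i=6
  #.. -> #   bit 4 = 1  t=0,i=1
  .## -> #   bit 3 = 1  t=0,i=4
  .#. -> .   bit 2 = 0  t=1,i=4
  ..# -> .   bit 1 = 0  t=0,i=3
  ... -> #   bit 0 = 1  t=0,i=2
  bits 10111001 = 185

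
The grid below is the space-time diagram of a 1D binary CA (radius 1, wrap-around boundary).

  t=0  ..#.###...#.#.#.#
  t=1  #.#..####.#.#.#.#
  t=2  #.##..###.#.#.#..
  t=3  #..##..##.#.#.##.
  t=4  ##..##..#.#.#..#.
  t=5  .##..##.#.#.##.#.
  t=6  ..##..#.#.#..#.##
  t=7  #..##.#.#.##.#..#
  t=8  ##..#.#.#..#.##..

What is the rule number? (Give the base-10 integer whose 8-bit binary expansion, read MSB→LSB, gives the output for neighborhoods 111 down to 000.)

  [7] ### => #  t=0,i=5
  [6] ##. => #  t=0,i=6
  [5] #.# => .  t=0,i=3
  [4] #.. => #  t=0,i=0
  [3] .## => .  t=0,i=4
  [2] .#. => #  t=0,i=2
  [1] ..# => .  t=0,i=1
  [0] ... => #  t=0,i=8
  bits 11010101 = 213

213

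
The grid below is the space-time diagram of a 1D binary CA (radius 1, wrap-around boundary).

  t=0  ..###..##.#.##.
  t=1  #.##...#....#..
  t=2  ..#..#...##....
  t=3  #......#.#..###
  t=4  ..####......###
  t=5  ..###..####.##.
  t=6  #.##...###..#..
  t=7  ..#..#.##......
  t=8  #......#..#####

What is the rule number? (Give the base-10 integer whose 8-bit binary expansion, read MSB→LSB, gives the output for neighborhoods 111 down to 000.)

  ###|#  b7=1 t=0,i=3
  ##.|.  b6=0 t=0,i=4
  #.#|.  b5=0 t=0,i=9
  #..|.  b4=0 t=0,i=5
  .##|#  b3=1 t=0,i=2
  .#.|.  b2=0 t=0,i=10
  ..#|.  b1=0 t=0,i=1
  ...|#  b0=1 t=0,i=0
  bits 10001001 = 137

137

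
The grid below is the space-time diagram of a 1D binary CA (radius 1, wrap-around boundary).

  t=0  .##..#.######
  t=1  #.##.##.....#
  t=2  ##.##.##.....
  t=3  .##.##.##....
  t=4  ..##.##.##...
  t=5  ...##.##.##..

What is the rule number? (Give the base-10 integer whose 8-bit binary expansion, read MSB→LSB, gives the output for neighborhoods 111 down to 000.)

  [7] ### => .  t=0,i=8
  [6] ##. => #  t=0,i=2
  [5] #.# => #  t=0,i=0
  [4] #.. => #  t=0,i=3
  [3] .## => .  t=0,i=1
  [2] .#. => #  t=0,i=5
  [1] ..# => .  t=0,i=4
  [0] ... => .  t=1,i=8
  bits 01110100 = 116

116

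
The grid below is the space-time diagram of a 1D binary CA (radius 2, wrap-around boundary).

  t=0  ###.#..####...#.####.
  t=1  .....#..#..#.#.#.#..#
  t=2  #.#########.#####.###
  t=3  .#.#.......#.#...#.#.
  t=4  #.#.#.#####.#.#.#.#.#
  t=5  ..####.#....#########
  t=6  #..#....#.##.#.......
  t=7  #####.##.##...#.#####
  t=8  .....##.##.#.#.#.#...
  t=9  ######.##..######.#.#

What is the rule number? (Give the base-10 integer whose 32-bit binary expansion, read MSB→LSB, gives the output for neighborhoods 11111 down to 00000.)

  [31] ##### => .  t=2,i=4
  [30] ####. => .  t=0,i=9
  [29] ###.# => .  t=0,i=2
  [28] ###.. => .  t=0,i=10
  [27] ##.## => #  t=0,i=20
  [26] ##.#. => .  t=0,i=3
  [25] ##..# => #  t=5,i=0
  [24] ##... => #  t=0,i=11
  [23] #.### => .  t=0,i=0
  [22] #.##. => #  t=4,i=20
  [21] #.#.# => #  t=1,i=13
  [20] #.#.. => .  t=0,i=4
  [19] #..## => .  t=0,i=6
  [18] #..#. => #  t=1,i=7
  [17] #...# => .  t=0,i=12
  [16] #.... => .  t=1,i=1
  [15] .#### => #  t=0,i=8
  [14] .###. => .  t=0,i=1
  [13] .##.# => .  t=4,i=0
  [12] .##.. => .  t=7,i=10
  [11] .#.## => #  t=0,i=15
  [10] .#.#. => #  t=1,i=12
  [9] .#..# => #  t=0,i=5
  [8] .#... => #  t=1,i=0
  [7] ..### => .  t=0,i=7
  [6] ..##. => #  t=8,i=5
  [5] ..#.# => .  t=0,i=14
  [4] ..#.. => #  t=1,i=5
  [3] ...## => #  t=5,i=11
  [2] ...#. => #  t=0,i=13
  [1] ....# => #  t=1,i=3
  [0] ..... => #  t=1,i=2
  bits 00001011011001001000111101011111 = 191139679

191139679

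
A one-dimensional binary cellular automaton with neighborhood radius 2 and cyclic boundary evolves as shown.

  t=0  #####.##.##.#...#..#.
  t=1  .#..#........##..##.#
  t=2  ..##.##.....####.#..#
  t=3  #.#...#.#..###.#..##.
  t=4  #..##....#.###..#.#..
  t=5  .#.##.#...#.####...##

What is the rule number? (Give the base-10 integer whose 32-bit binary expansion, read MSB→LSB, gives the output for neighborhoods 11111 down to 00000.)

841472968

  nb #####: next=.  (t=0,i=2, bit31=0)
  nb ####.: next=.  (t=0,i=3, bit30=0)
  nb ###.#: next=#  (t=0,i=4, bit29=1)
  nb ###..: next=#  (t=4,i=13, bit28=1)
  nb ##.##: next=.  (t=0,i=5, bit27=0)
  nb ##.#.: next=.  (t=0,i=11, bit26=0)
  nb ##..#: next=#  (t=1,i=15, bit25=1)
  nb ##...: next=.  (t=2,i=7, bit24=0)
  nb #.###: next=.  (t=0,i=0, bit23=0)
  nb #.##.: next=.  (t=0,i=6, bit22=0)
  nb #.#.#: next=#  (t=1,i=20, bit21=1)
  nb #.#..: next=.  (t=0,i=12, bit20=0)
  nb #..##: next=.  (t=1,i=16, bit19=0)
  nb #..#.: next=#  (t=0,i=18, bit18=1)
  nb #...#: next=#  (t=0,i=14, bit17=1)
  nb #....: next=#  (t=1,i=6, bit16=1)
  nb .####: next=#  (t=0,i=1, bit15=1)
  nb .###.: next=#  (t=3,i=12, bit14=1)
  nb .##.#: next=.  (t=0,i=7, bit13=0)
  nb .##..: next=#  (t=1,i=14, bit12=1)
  nb .#.##: next=#  (t=0,i=20, bit11=1)
  nb .#.#.: next=.  (t=1,i=0, bit10=0)
  nb .#..#: next=#  (t=0,i=17, bit9=1)
  nb .#...: next=#  (t=0,i=13, bit8=1)
  nb ..###: next=#  (t=2,i=12, bit7=1)
  nb ..##.: next=#  (t=1,i=13, bit6=1)
  nb ..#.#: next=.  (t=0,i=19, bit5=0)
  nb ..#..: next=.  (t=0,i=16, bit4=0)
  nb ...##: next=#  (t=1,i=12, bit3=1)
  nb ...#.: next=.  (t=0,i=15, bit2=0)
  nb ....#: next=.  (t=1,i=11, bit1=0)
  nb .....: next=.  (t=1,i=7, bit0=0)
  bits 00110010001001111101101111001000 = 841472968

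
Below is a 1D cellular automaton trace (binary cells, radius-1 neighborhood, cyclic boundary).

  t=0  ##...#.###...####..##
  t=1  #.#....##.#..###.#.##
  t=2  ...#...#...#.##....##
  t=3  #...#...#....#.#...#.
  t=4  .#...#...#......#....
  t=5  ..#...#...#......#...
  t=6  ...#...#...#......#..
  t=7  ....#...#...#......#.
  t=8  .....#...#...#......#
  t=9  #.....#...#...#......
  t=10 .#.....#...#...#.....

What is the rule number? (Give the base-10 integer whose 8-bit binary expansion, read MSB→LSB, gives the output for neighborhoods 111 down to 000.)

  ###|#  b7=1 t=0,i=0
  ##.|.  b6=0 t=0,i=1
  #.#|.  b5=0 t=0,i=6
  #..|#  b4=1 t=0,i=2
  .##|#  b3=1 t=0,i=7
  .#.|.  b2=0 t=0,i=5
  ..#|.  b1=0 t=0,i=4
  ...|.  b0=0 t=0,i=3
  bits 10011000 = 152

152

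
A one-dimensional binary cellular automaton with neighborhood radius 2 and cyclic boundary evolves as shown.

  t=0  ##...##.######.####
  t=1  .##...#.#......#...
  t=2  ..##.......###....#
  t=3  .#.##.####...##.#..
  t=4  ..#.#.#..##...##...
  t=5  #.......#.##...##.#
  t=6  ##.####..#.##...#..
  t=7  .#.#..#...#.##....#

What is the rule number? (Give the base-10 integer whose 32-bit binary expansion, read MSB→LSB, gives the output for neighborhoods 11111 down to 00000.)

361248771

  [31] ##### => .  t=0,i=10
  [30] ####. => .  t=0,i=0
  [29] ###.# => .  t=0,i=13
  [28] ###.. => #  t=0,i=1
  [27] ##.## => .  t=0,i=7
  [26] ##.#. => #  t=3,i=15
  [25] ##..# => .  t=6,i=7
  [24] ##... => #  t=0,i=2
  [23] #.### => #  t=0,i=8
  [22] #.##. => .  t=3,i=3
  [21] #.#.# => .  t=4,i=4
  [20] #.#.. => .  t=1,i=8
  [19] #..## => #  t=2,i=1
  [18] #..#. => .  t=6,i=8
  [17] #...# => .  t=0,i=3
  [16] #.... => .  t=1,i=10
  [15] .#### => .  t=0,i=9
  [14] .###. => .  t=2,i=12
  [13] .##.# => #  t=0,i=6
  [12] .##.. => #  t=1,i=2
  [11] .#.## => #  t=3,i=2
  [10] .#.#. => .  t=1,i=7
  [9] .#..# => .  t=2,i=0
  [8] .#... => .  t=1,i=9
  [7] ..### => .  t=2,i=11
  [6] ..##. => .  t=0,i=5
  [5] ..#.# => .  t=1,i=6
  [4] ..#.. => .  t=1,i=15
  [3] ...## => .  t=0,i=4
  [2] ...#. => .  t=1,i=5
  [1] ....# => #  t=1,i=13
  [0] ..... => #  t=1,i=11
  bits 00010101100010000011100000000011 = 361248771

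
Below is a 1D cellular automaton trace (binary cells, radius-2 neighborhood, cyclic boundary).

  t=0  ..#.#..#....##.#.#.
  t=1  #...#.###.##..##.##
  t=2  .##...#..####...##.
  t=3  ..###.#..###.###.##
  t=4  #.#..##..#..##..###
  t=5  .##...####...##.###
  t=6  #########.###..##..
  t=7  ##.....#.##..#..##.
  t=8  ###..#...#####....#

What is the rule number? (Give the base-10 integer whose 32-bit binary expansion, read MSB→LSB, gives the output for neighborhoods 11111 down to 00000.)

1341559194

  #####|.  b31=0 t=6,i=2
  ####.|#  b30=1 t=2,i=11
  ###.#|.  b29=0 t=1,i=8
  ###..|.  b28=0 t=1,i=0
  ##.##|#  b27=1 t=1,i=9
  ##.#.|#  b26=1 t=0,i=14
  ##..#|#  b25=1 t=1,i=12
  ##...|#  b24=1 t=1,i=1
  #.###|#  b23=1 t=1,i=6
  #.##.|#  b22=1 t=1,i=10
  #.#.#|#  b21=1 t=0,i=15
  #.#..|#  b20=1 t=0,i=4
  #..##|.  b19=0 t=1,i=13
  #..#.|#  b18=1 t=0,i=6
  #...#|#  b17=1 t=0,i=0
  #....|.  b16=0 t=0,i=9
  .####|#  b15=1 t=2,i=10
  .###.|.  b14=0 t=1,i=7
  .##.#|.  b13=0 t=0,i=13
  .##..|#  b12=1 t=1,i=11
  .#.##|.  b11=0 t=1,i=5
  .#.#.|.  b10=0 t=0,i=3
  .#..#|.  b9=0 t=0,i=5
  .#...|#  b8=1 t=0,i=8
  ..###|#  b7=1 t=2,i=9
  ..##.|.  b6=0 t=0,i=12
  ..#.#|.  b5=0 t=0,i=2
  ..#..|#  b4=1 t=0,i=7
  ...##|#  b3=1 t=0,i=11
  ...#.|.  b2=0 t=0,i=1
  ....#|#  b1=1 t=0,i=10
  .....|.  b0=0 t=7,i=4
  bits 01001111111101101001000110011010 = 1341559194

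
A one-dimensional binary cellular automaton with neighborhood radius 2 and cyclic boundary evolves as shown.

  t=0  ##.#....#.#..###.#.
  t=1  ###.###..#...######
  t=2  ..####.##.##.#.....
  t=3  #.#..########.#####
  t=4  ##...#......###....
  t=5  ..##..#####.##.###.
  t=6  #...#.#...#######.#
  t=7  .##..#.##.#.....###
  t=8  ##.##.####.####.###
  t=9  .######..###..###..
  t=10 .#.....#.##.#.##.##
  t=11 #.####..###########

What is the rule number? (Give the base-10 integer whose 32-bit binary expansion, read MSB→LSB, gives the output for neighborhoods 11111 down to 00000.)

  #####|.  b31=0 t=1,i=0
  ####.|.  b30=0 t=1,i=1
  ###.#|#  b29=1 t=0,i=15
  ###..|.  b28=0 t=1,i=6
  ##.##|#  b27=1 t=1,i=3
  ##.#.|#  b26=1 t=0,i=2
  ##..#|#  b25=1 t=1,i=7
  ##...|#  b24=1 t=4,i=2
  #.###|#  b23=1 t=1,i=4
  #.##.|#  b22=1 t=0,i=0
  #.#.#|#  b21=1 t=0,i=17
  #.#..|.  b20=0 t=0,i=3
  #..##|.  b19=0 t=0,i=12
  #..#.|#  b18=1 t=1,i=8
  #...#|#  b17=1 t=1,i=11
  #....|#  b16=1 t=0,i=5
  .####|.  b15=0 t=1,i=14
  .###.|#  b14=1 t=0,i=14
  .##.#|#  b13=1 t=0,i=1
  .##..|.  b12=0 t=4,i=1
  .#.##|#  b11=1 t=0,i=18
  .#.#.|#  b10=1 t=0,i=9
  .#..#|.  b9=0 t=0,i=11
  .#...|#  b8=1 t=0,i=4
  ..###|#  b7=1 t=0,i=13
  ..##.|.  b6=0 t=4,i=0
  ..#.#|.  b5=0 t=0,i=8
  ..#..|.  b4=0 t=1,i=9
  ...##|.  b3=0 t=1,i=12
  ...#.|.  b2=0 t=0,i=7
  ....#|#  b1=1 t=0,i=6
  .....|#  b0=1 t=2,i=16
  bits 00101111111001110110110110000011 = 803696003

803696003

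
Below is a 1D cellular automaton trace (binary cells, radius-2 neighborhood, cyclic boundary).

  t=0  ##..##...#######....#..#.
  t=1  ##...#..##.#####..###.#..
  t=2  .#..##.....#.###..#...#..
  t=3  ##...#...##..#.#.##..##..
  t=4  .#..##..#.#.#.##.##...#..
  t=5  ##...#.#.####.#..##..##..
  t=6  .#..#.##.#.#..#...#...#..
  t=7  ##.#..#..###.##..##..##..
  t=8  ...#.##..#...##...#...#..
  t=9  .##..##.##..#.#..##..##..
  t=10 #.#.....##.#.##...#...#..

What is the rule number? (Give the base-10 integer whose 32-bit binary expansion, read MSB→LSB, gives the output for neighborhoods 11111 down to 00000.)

3505656990

  ##### -> #   bit 31 = 1  t=0,i=11
  ####. -> #   bit 30 = 1  t=0,i=14
  ###.# -> .   bit 29 = 0  t=1,i=20
  ###.. -> #   bit 28 = 1  t=0,i=15
  ##.## -> .   bit 27 = 0  t=1,i=10
  ##.#. -> .   bit 26 = 0  t=1,i=21
  ##..# -> .   bit 25 = 0  t=0,i=2
  ##... -> .   bit 24 = 0  t=0,i=6
  #.### -> #   bit 23 = 1  t=1,i=11
  #.##. -> #   bit 22 = 1  t=0,i=0
  #.#.# -> #   bit 21 = 1  t=3,i=15
  #.#.. -> #   bit 20 = 1  t=1,i=22
  #..## -> .   bit 19 = 0  t=0,i=3
  #..#. -> #   bit 18 = 1  t=0,i=22
  #...# -> .   bit 17 = 0  t=0,i=7
  #.... -> .   bit 16 = 0  t=0,i=17
  .#### -> .   bit 15 = 0  t=0,i=10
  .###. -> .   bit 14 = 0  t=1,i=19
  .##.# -> .   bit 13 = 0  t=1,i=9
  .##.. -> #   bit 12 = 1  t=0,i=1
  .#.## -> .   bit 11 = 0  t=0,i=24
  .#.#. -> #   bit 10 = 1  t=3,i=14
  .#..# -> .   bit 9 = 0  t=0,i=21
  .#... -> .   bit 8 = 0  t=2,i=19
  ..### -> #   bit 7 = 1  t=0,i=9
  ..##. -> .   bit 6 = 0  t=0,i=4
  ..#.# -> .   bit 5 = 0  t=0,i=23
  ..#.. -> #   bit 4 = 1  t=0,i=20
  ...## -> #   bit 3 = 1  t=0,i=8
  ...#. -> #   bit 2 = 1  t=0,i=19
  ....# -> #   bit 1 = 1  t=0,i=18
  ..... -> .   bit 0 = 0  t=2,i=8
  bits 11010000111101000001010010011110 = 3505656990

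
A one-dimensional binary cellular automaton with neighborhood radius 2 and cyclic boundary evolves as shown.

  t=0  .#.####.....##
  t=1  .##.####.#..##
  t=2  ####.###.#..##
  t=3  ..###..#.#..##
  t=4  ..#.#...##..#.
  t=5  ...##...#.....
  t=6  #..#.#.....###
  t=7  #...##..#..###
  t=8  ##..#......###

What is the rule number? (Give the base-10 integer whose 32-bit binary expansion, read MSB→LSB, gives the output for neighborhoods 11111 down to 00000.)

2037427393

  nb #####: next=.  (t=2,i=0, bit31=0)
  nb ####.: next=#  (t=0,i=5, bit30=1)
  nb ###.#: next=#  (t=1,i=7, bit29=1)
  nb ###..: next=#  (t=0,i=6, bit28=1)
  nb ##.##: next=#  (t=1,i=0, bit27=1)
  nb ##.#.: next=.  (t=0,i=0, bit26=0)
  nb ##..#: next=.  (t=3,i=0, bit25=0)
  nb ##...: next=#  (t=0,i=7, bit24=1)
  nb #.###: next=.  (t=0,i=3, bit23=0)
  nb #.##.: next=#  (t=1,i=1, bit22=1)
  nb #.#.#: next=#  (t=0,i=1, bit21=1)
  nb #.#..: next=#  (t=1,i=9, bit20=1)
  nb #..##: next=.  (t=1,i=11, bit19=0)
  nb #..#.: next=.  (t=3,i=6, bit18=0)
  nb #...#: next=.  (t=4,i=0, bit17=0)
  nb #....: next=.  (t=0,i=8, bit16=0)
  nb .####: next=#  (t=0,i=4, bit15=1)
  nb .###.: next=.  (t=2,i=6, bit14=0)
  nb .##.#: next=#  (t=0,i=13, bit13=1)
  nb .##..: next=.  (t=3,i=13, bit12=0)
  nb .#.##: next=#  (t=0,i=2, bit11=1)
  nb .#.#.: next=#  (t=3,i=8, bit10=1)
  nb .#..#: next=.  (t=1,i=10, bit9=0)
  nb .#...: next=.  (t=4,i=5, bit8=0)
  nb ..###: next=#  (t=2,i=12, bit7=1)
  nb ..##.: next=#  (t=0,i=12, bit6=1)
  nb ..#.#: next=.  (t=3,i=7, bit5=0)
  nb ..#..: next=.  (t=4,i=12, bit4=0)
  nb ...##: next=.  (t=0,i=11, bit3=0)
  nb ...#.: next=.  (t=4,i=1, bit2=0)
  nb ....#: next=.  (t=0,i=10, bit1=0)
  nb .....: next=#  (t=0,i=9, bit0=1)
  bits 01111001011100001010110011000001 = 2037427393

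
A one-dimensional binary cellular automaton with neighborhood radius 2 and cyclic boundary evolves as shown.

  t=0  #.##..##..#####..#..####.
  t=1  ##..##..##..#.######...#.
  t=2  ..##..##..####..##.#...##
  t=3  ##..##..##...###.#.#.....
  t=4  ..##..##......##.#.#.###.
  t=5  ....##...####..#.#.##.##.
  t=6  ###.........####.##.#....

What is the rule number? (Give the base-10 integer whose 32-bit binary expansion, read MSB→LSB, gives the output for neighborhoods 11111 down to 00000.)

2990369331

  ##### -> #   bit 31 = 1  t=0,i=12
  ####. -> .   bit 30 = 0  t=0,i=13
  ###.# -> #   bit 29 = 1  t=0,i=23
  ###.. -> #   bit 28 = 1  t=0,i=14
  ##.## -> .   bit 27 = 0  t=5,i=21
  ##.#. -> .   bit 26 = 0  t=0,i=24
  ##..# -> #   bit 25 = 1  t=0,i=4
  ##... -> .   bit 24 = 0  t=1,i=20
  #.### -> .   bit 23 = 0  t=1,i=14
  #.##. -> .   bit 22 = 0  t=0,i=2
  #.#.# -> #   bit 21 = 1  t=0,i=0
  #.#.. -> #   bit 20 = 1  t=2,i=19
  #..## -> #   bit 19 = 1  t=0,i=5
  #..#. -> #   bit 18 = 1  t=0,i=16
  #...# -> .   bit 17 = 0  t=1,i=21
  #.... -> #   bit 16 = 1  t=3,i=21
  .#### -> .   bit 15 = 0  t=0,i=11
  .###. -> #   bit 14 = 1  t=3,i=14
  .##.# -> #   bit 13 = 1  t=2,i=17
  .##.. -> .   bit 12 = 0  t=0,i=3
  .#.## -> #   bit 11 = 1  t=0,i=1
  .#.#. -> .   bit 10 = 0  t=3,i=18
  .#..# -> #   bit 9 = 1  t=0,i=18
  .#... -> .   bit 8 = 0  t=2,i=20
  ..### -> .   bit 7 = 0  t=0,i=10
  ..##. -> .   bit 6 = 0  t=0,i=6
  ..#.# -> #   bit 5 = 1  t=1,i=12
  ..#.. -> #   bit 4 = 1  t=0,i=17
  ...## -> .   bit 3 = 0  t=2,i=22
  ...#. -> .   bit 2 = 0  t=1,i=22
  ....# -> #   bit 1 = 1  t=3,i=23
  ..... -> #   bit 0 = 1  t=3,i=22
  bits 10110010001111010110101000110011 = 2990369331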